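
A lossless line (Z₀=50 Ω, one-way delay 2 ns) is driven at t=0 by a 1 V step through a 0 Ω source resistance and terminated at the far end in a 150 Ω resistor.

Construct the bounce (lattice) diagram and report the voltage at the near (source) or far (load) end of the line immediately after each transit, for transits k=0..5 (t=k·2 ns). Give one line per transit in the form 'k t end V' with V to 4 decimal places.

Γ_L=0.500000, Γ_S=-1.000000; launch V₁=1·50/50=1.000000
k=0 src: V=1.0000
k=1 load: inc=1.000000, refl=1.000000·0.500000=0.5000; V=0.000000+1.000000+0.500000=1.5000
k=2 src: inc=0.500000, refl=0.500000·-1.000000=-0.5000; V=1.000000+0.500000+-0.500000=1.0000
k=3 load: inc=-0.500000, refl=-0.500000·0.500000=-0.2500; V=1.500000+-0.500000+-0.250000=0.7500
k=4 src: inc=-0.250000, refl=-0.250000·-1.000000=0.2500; V=1.000000+-0.250000+0.250000=1.0000
k=5 load: inc=0.250000, refl=0.250000·0.500000=0.1250; V=0.750000+0.250000+0.125000=1.1250

0 0 source 1.0000
1 2 load 1.5000
2 4 source 1.0000
3 6 load 0.7500
4 8 source 1.0000
5 10 load 1.1250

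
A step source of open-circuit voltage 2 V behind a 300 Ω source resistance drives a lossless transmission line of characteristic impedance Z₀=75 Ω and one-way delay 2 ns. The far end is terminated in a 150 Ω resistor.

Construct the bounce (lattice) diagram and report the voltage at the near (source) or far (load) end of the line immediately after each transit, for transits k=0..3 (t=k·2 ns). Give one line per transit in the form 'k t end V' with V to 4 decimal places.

Γ_L=0.333333, Γ_S=0.600000; launch V₁=2·75/375=0.400000
k=0 src: V=0.4000
k=1 load: inc=0.400000, refl=0.400000·0.333333=0.1333; V=0.000000+0.400000+0.133333=0.5333
k=2 src: inc=0.133333, refl=0.133333·0.600000=0.0800; V=0.400000+0.133333+0.080000=0.6133
k=3 load: inc=0.080000, refl=0.080000·0.333333=0.0267; V=0.533333+0.080000+0.026667=0.6400

0 0 source 0.4000
1 2 load 0.5333
2 4 source 0.6133
3 6 load 0.6400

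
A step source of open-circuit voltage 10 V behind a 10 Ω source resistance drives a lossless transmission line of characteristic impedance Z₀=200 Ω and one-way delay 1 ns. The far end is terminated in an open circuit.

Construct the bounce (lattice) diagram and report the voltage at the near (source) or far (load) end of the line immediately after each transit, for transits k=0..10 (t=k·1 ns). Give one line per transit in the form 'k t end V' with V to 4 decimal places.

Γ_L=1.000000, Γ_S=-0.904762; launch V₁=10·200/210=9.523810
k=0 src: V=9.5238
k=1 load: inc=9.523810, refl=9.523810·1.000000=9.5238; V=0.000000+9.523810+9.523810=19.0476
k=2 src: inc=9.523810, refl=9.523810·-0.904762=-8.6168; V=9.523810+9.523810+-8.616780=10.4308
k=3 load: inc=-8.616780, refl=-8.616780·1.000000=-8.6168; V=19.047619+-8.616780+-8.616780=1.8141
k=4 src: inc=-8.616780, refl=-8.616780·-0.904762=7.7961; V=10.430839+-8.616780+7.796134=9.6102
k=5 load: inc=7.796134, refl=7.796134·1.000000=7.7961; V=1.814059+7.796134+7.796134=17.4063
k=6 src: inc=7.796134, refl=7.796134·-0.904762=-7.0536; V=9.610193+7.796134+-7.053645=10.3527
k=7 load: inc=-7.053645, refl=-7.053645·1.000000=-7.0536; V=17.406328+-7.053645+-7.053645=3.2990
k=8 src: inc=-7.053645, refl=-7.053645·-0.904762=6.3819; V=10.352682+-7.053645+6.381870=9.6809
k=9 load: inc=6.381870, refl=6.381870·1.000000=6.3819; V=3.299037+6.381870+6.381870=16.0628
k=10 src: inc=6.381870, refl=6.381870·-0.904762=-5.7741; V=9.680907+6.381870+-5.774072=10.2887

0 0 source 9.5238
1 1 load 19.0476
2 2 source 10.4308
3 3 load 1.8141
4 4 source 9.6102
5 5 load 17.4063
6 6 source 10.3527
7 7 load 3.2990
8 8 source 9.6809
9 9 load 16.0628
10 10 source 10.2887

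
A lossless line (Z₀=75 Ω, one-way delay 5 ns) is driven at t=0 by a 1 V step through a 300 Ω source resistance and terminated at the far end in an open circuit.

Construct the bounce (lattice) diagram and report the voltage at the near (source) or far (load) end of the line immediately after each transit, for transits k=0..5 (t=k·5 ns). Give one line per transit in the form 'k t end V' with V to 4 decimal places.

0 0 source 0.2000
1 5 load 0.4000
2 10 source 0.5200
3 15 load 0.6400
4 20 source 0.7120
5 25 load 0.7840

Γ_L=1.000000, Γ_S=0.600000; launch V₁=1·75/375=0.200000
k=0 src: V=0.2000
k=1 load: inc=0.200000, refl=0.200000·1.000000=0.2000; V=0.000000+0.200000+0.200000=0.4000
k=2 src: inc=0.200000, refl=0.200000·0.600000=0.1200; V=0.200000+0.200000+0.120000=0.5200
k=3 load: inc=0.120000, refl=0.120000·1.000000=0.1200; V=0.400000+0.120000+0.120000=0.6400
k=4 src: inc=0.120000, refl=0.120000·0.600000=0.0720; V=0.520000+0.120000+0.072000=0.7120
k=5 load: inc=0.072000, refl=0.072000·1.000000=0.0720; V=0.640000+0.072000+0.072000=0.7840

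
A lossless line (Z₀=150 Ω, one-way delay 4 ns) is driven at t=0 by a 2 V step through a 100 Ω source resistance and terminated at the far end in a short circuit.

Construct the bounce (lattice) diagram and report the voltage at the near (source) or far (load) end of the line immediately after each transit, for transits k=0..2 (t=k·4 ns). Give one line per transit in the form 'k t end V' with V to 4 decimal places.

Γ_L=-1.000000, Γ_S=-0.200000; launch V₁=2·150/250=1.200000
k=0 src: V=1.2000
k=1 load: inc=1.200000, refl=1.200000·-1.000000=-1.2000; V=0.000000+1.200000+-1.200000=0.0000
k=2 src: inc=-1.200000, refl=-1.200000·-0.200000=0.2400; V=1.200000+-1.200000+0.240000=0.2400

0 0 source 1.2000
1 4 load 0.0000
2 8 source 0.2400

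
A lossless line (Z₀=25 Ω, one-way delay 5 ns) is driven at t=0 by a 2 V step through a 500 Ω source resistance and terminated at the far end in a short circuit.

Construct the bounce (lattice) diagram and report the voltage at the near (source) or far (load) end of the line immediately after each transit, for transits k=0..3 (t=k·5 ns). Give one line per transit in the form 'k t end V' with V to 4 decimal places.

0 0 source 0.0952
1 5 load 0.0000
2 10 source -0.0862
3 15 load 0.0000

Γ_L=-1.000000, Γ_S=0.904762; launch V₁=2·25/525=0.095238
k=0 src: V=0.0952
k=1 load: inc=0.095238, refl=0.095238·-1.000000=-0.0952; V=0.000000+0.095238+-0.095238=0.0000
k=2 src: inc=-0.095238, refl=-0.095238·0.904762=-0.0862; V=0.095238+-0.095238+-0.086168=-0.0862
k=3 load: inc=-0.086168, refl=-0.086168·-1.000000=0.0862; V=0.000000+-0.086168+0.086168=0.0000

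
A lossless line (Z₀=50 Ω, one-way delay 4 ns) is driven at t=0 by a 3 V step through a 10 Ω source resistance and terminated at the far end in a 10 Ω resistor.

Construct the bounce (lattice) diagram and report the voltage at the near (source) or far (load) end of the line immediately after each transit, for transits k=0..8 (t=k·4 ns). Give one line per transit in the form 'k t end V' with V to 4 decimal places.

Γ_L=-0.666667, Γ_S=-0.666667; launch V₁=3·50/60=2.500000
k=0 src: V=2.5000
k=1 load: inc=2.500000, refl=2.500000·-0.666667=-1.6667; V=0.000000+2.500000+-1.666667=0.8333
k=2 src: inc=-1.666667, refl=-1.666667·-0.666667=1.1111; V=2.500000+-1.666667+1.111111=1.9444
k=3 load: inc=1.111111, refl=1.111111·-0.666667=-0.7407; V=0.833333+1.111111+-0.740741=1.2037
k=4 src: inc=-0.740741, refl=-0.740741·-0.666667=0.4938; V=1.944444+-0.740741+0.493827=1.6975
k=5 load: inc=0.493827, refl=0.493827·-0.666667=-0.3292; V=1.203704+0.493827+-0.329218=1.3683
k=6 src: inc=-0.329218, refl=-0.329218·-0.666667=0.2195; V=1.697531+-0.329218+0.219479=1.5878
k=7 load: inc=0.219479, refl=0.219479·-0.666667=-0.1463; V=1.368313+0.219479+-0.146319=1.4415
k=8 src: inc=-0.146319, refl=-0.146319·-0.666667=0.0975; V=1.587791+-0.146319+0.097546=1.5390

0 0 source 2.5000
1 4 load 0.8333
2 8 source 1.9444
3 12 load 1.2037
4 16 source 1.6975
5 20 load 1.3683
6 24 source 1.5878
7 28 load 1.4415
8 32 source 1.5390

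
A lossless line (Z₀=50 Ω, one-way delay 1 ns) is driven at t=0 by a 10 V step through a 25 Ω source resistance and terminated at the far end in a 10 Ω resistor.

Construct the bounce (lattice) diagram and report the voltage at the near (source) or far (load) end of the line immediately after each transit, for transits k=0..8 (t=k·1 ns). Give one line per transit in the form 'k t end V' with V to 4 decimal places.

0 0 source 6.6667
1 1 load 2.2222
2 2 source 3.7037
3 3 load 2.7160
4 4 source 3.0453
5 5 load 2.8258
6 6 source 2.8989
7 7 load 2.8502
8 8 source 2.8664

Γ_L=-0.666667, Γ_S=-0.333333; launch V₁=10·50/75=6.666667
k=0 src: V=6.6667
k=1 load: inc=6.666667, refl=6.666667·-0.666667=-4.4444; V=0.000000+6.666667+-4.444444=2.2222
k=2 src: inc=-4.444444, refl=-4.444444·-0.333333=1.4815; V=6.666667+-4.444444+1.481481=3.7037
k=3 load: inc=1.481481, refl=1.481481·-0.666667=-0.9877; V=2.222222+1.481481+-0.987654=2.7160
k=4 src: inc=-0.987654, refl=-0.987654·-0.333333=0.3292; V=3.703704+-0.987654+0.329218=3.0453
k=5 load: inc=0.329218, refl=0.329218·-0.666667=-0.2195; V=2.716049+0.329218+-0.219479=2.8258
k=6 src: inc=-0.219479, refl=-0.219479·-0.333333=0.0732; V=3.045267+-0.219479+0.073160=2.8989
k=7 load: inc=0.073160, refl=0.073160·-0.666667=-0.0488; V=2.825789+0.073160+-0.048773=2.8502
k=8 src: inc=-0.048773, refl=-0.048773·-0.333333=0.0163; V=2.898948+-0.048773+0.016258=2.8664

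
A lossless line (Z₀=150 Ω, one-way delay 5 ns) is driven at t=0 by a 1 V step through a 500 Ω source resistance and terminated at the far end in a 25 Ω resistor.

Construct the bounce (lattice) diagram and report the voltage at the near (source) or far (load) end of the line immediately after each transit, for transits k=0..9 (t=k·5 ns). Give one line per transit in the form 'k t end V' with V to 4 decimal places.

0 0 source 0.2308
1 5 load 0.0659
2 10 source -0.0228
3 15 load 0.0406
4 20 source 0.0747
5 25 load 0.0503
6 30 source 0.0372
7 35 load 0.0466
8 40 source 0.0516
9 45 load 0.0480

Γ_L=-0.714286, Γ_S=0.538462; launch V₁=1·150/650=0.230769
k=0 src: V=0.2308
k=1 load: inc=0.230769, refl=0.230769·-0.714286=-0.1648; V=0.000000+0.230769+-0.164835=0.0659
k=2 src: inc=-0.164835, refl=-0.164835·0.538462=-0.0888; V=0.230769+-0.164835+-0.088757=-0.0228
k=3 load: inc=-0.088757, refl=-0.088757·-0.714286=0.0634; V=0.065934+-0.088757+0.063398=0.0406
k=4 src: inc=0.063398, refl=0.063398·0.538462=0.0341; V=-0.022823+0.063398+0.034137=0.0747
k=5 load: inc=0.034137, refl=0.034137·-0.714286=-0.0244; V=0.040575+0.034137+-0.024384=0.0503
k=6 src: inc=-0.024384, refl=-0.024384·0.538462=-0.0131; V=0.074712+-0.024384+-0.013130=0.0372
k=7 load: inc=-0.013130, refl=-0.013130·-0.714286=0.0094; V=0.050328+-0.013130+0.009378=0.0466
k=8 src: inc=0.009378, refl=0.009378·0.538462=0.0050; V=0.037199+0.009378+0.005050=0.0516
k=9 load: inc=0.005050, refl=0.005050·-0.714286=-0.0036; V=0.046577+0.005050+-0.003607=0.0480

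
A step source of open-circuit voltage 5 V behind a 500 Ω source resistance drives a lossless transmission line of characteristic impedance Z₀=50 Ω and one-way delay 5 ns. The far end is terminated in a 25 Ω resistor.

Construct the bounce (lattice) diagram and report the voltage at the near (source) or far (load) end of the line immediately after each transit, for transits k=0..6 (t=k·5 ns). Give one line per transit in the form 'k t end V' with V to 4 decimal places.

Γ_L=-0.333333, Γ_S=0.818182; launch V₁=5·50/550=0.454545
k=0 src: V=0.4545
k=1 load: inc=0.454545, refl=0.454545·-0.333333=-0.1515; V=0.000000+0.454545+-0.151515=0.3030
k=2 src: inc=-0.151515, refl=-0.151515·0.818182=-0.1240; V=0.454545+-0.151515+-0.123967=0.1791
k=3 load: inc=-0.123967, refl=-0.123967·-0.333333=0.0413; V=0.303030+-0.123967+0.041322=0.2204
k=4 src: inc=0.041322, refl=0.041322·0.818182=0.0338; V=0.179063+0.041322+0.033809=0.2542
k=5 load: inc=0.033809, refl=0.033809·-0.333333=-0.0113; V=0.220386+0.033809+-0.011270=0.2429
k=6 src: inc=-0.011270, refl=-0.011270·0.818182=-0.0092; V=0.254195+-0.011270+-0.009221=0.2337

0 0 source 0.4545
1 5 load 0.3030
2 10 source 0.1791
3 15 load 0.2204
4 20 source 0.2542
5 25 load 0.2429
6 30 source 0.2337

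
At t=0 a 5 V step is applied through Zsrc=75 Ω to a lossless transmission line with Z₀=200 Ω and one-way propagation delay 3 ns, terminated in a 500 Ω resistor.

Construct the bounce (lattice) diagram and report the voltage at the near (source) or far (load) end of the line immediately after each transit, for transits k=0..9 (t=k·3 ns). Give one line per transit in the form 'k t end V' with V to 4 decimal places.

Γ_L=0.428571, Γ_S=-0.454545; launch V₁=5·200/275=3.636364
k=0 src: V=3.6364
k=1 load: inc=3.636364, refl=3.636364·0.428571=1.5584; V=0.000000+3.636364+1.558442=5.1948
k=2 src: inc=1.558442, refl=1.558442·-0.454545=-0.7084; V=3.636364+1.558442+-0.708383=4.4864
k=3 load: inc=-0.708383, refl=-0.708383·0.428571=-0.3036; V=5.194805+-0.708383+-0.303593=4.1828
k=4 src: inc=-0.303593, refl=-0.303593·-0.454545=0.1380; V=4.486423+-0.303593+0.137997=4.3208
k=5 load: inc=0.137997, refl=0.137997·0.428571=0.0591; V=4.182830+0.137997+0.059141=4.3800
k=6 src: inc=0.059141, refl=0.059141·-0.454545=-0.0269; V=4.320827+0.059141+-0.026882=4.3531
k=7 load: inc=-0.026882, refl=-0.026882·0.428571=-0.0115; V=4.379968+-0.026882+-0.011521=4.3416
k=8 src: inc=-0.011521, refl=-0.011521·-0.454545=0.0052; V=4.353086+-0.011521+0.005237=4.3468
k=9 load: inc=0.005237, refl=0.005237·0.428571=0.0022; V=4.341565+0.005237+0.002244=4.3490

0 0 source 3.6364
1 3 load 5.1948
2 6 source 4.4864
3 9 load 4.1828
4 12 source 4.3208
5 15 load 4.3800
6 18 source 4.3531
7 21 load 4.3416
8 24 source 4.3468
9 27 load 4.3490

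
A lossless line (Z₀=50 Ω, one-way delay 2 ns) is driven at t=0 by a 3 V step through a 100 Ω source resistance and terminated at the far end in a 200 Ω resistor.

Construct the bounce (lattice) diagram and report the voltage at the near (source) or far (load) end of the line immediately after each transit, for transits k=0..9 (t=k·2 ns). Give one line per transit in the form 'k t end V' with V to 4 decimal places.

0 0 source 1.0000
1 2 load 1.6000
2 4 source 1.8000
3 6 load 1.9200
4 8 source 1.9600
5 10 load 1.9840
6 12 source 1.9920
7 14 load 1.9968
8 16 source 1.9984
9 18 load 1.9994

Γ_L=0.600000, Γ_S=0.333333; launch V₁=3·50/150=1.000000
k=0 src: V=1.0000
k=1 load: inc=1.000000, refl=1.000000·0.600000=0.6000; V=0.000000+1.000000+0.600000=1.6000
k=2 src: inc=0.600000, refl=0.600000·0.333333=0.2000; V=1.000000+0.600000+0.200000=1.8000
k=3 load: inc=0.200000, refl=0.200000·0.600000=0.1200; V=1.600000+0.200000+0.120000=1.9200
k=4 src: inc=0.120000, refl=0.120000·0.333333=0.0400; V=1.800000+0.120000+0.040000=1.9600
k=5 load: inc=0.040000, refl=0.040000·0.600000=0.0240; V=1.920000+0.040000+0.024000=1.9840
k=6 src: inc=0.024000, refl=0.024000·0.333333=0.0080; V=1.960000+0.024000+0.008000=1.9920
k=7 load: inc=0.008000, refl=0.008000·0.600000=0.0048; V=1.984000+0.008000+0.004800=1.9968
k=8 src: inc=0.004800, refl=0.004800·0.333333=0.0016; V=1.992000+0.004800+0.001600=1.9984
k=9 load: inc=0.001600, refl=0.001600·0.600000=0.0010; V=1.996800+0.001600+0.000960=1.9994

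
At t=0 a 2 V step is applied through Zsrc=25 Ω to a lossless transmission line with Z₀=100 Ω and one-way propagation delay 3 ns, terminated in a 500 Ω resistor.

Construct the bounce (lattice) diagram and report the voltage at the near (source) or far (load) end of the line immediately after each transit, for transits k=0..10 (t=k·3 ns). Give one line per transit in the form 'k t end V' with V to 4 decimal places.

0 0 source 1.6000
1 3 load 2.6667
2 6 source 2.0267
3 9 load 1.6000
4 12 source 1.8560
5 15 load 2.0267
6 18 source 1.9243
7 21 load 1.8560
8 24 source 1.8970
9 27 load 1.9243
10 30 source 1.9079

Γ_L=0.666667, Γ_S=-0.600000; launch V₁=2·100/125=1.600000
k=0 src: V=1.6000
k=1 load: inc=1.600000, refl=1.600000·0.666667=1.0667; V=0.000000+1.600000+1.066667=2.6667
k=2 src: inc=1.066667, refl=1.066667·-0.600000=-0.6400; V=1.600000+1.066667+-0.640000=2.0267
k=3 load: inc=-0.640000, refl=-0.640000·0.666667=-0.4267; V=2.666667+-0.640000+-0.426667=1.6000
k=4 src: inc=-0.426667, refl=-0.426667·-0.600000=0.2560; V=2.026667+-0.426667+0.256000=1.8560
k=5 load: inc=0.256000, refl=0.256000·0.666667=0.1707; V=1.600000+0.256000+0.170667=2.0267
k=6 src: inc=0.170667, refl=0.170667·-0.600000=-0.1024; V=1.856000+0.170667+-0.102400=1.9243
k=7 load: inc=-0.102400, refl=-0.102400·0.666667=-0.0683; V=2.026667+-0.102400+-0.068267=1.8560
k=8 src: inc=-0.068267, refl=-0.068267·-0.600000=0.0410; V=1.924267+-0.068267+0.040960=1.8970
k=9 load: inc=0.040960, refl=0.040960·0.666667=0.0273; V=1.856000+0.040960+0.027307=1.9243
k=10 src: inc=0.027307, refl=0.027307·-0.600000=-0.0164; V=1.896960+0.027307+-0.016384=1.9079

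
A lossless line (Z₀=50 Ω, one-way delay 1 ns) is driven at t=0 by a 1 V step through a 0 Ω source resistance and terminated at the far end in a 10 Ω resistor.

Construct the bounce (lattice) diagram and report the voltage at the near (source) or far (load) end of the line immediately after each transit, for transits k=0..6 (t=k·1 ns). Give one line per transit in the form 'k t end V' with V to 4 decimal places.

Γ_L=-0.666667, Γ_S=-1.000000; launch V₁=1·50/50=1.000000
k=0 src: V=1.0000
k=1 load: inc=1.000000, refl=1.000000·-0.666667=-0.6667; V=0.000000+1.000000+-0.666667=0.3333
k=2 src: inc=-0.666667, refl=-0.666667·-1.000000=0.6667; V=1.000000+-0.666667+0.666667=1.0000
k=3 load: inc=0.666667, refl=0.666667·-0.666667=-0.4444; V=0.333333+0.666667+-0.444444=0.5556
k=4 src: inc=-0.444444, refl=-0.444444·-1.000000=0.4444; V=1.000000+-0.444444+0.444444=1.0000
k=5 load: inc=0.444444, refl=0.444444·-0.666667=-0.2963; V=0.555556+0.444444+-0.296296=0.7037
k=6 src: inc=-0.296296, refl=-0.296296·-1.000000=0.2963; V=1.000000+-0.296296+0.296296=1.0000

0 0 source 1.0000
1 1 load 0.3333
2 2 source 1.0000
3 3 load 0.5556
4 4 source 1.0000
5 5 load 0.7037
6 6 source 1.0000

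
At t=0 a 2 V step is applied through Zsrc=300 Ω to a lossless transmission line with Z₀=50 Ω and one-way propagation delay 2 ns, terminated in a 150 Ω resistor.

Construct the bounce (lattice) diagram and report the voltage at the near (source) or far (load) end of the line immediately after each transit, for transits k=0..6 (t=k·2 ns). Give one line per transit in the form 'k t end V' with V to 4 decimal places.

0 0 source 0.2857
1 2 load 0.4286
2 4 source 0.5306
3 6 load 0.5816
4 8 source 0.6181
5 10 load 0.6363
6 12 source 0.6493

Γ_L=0.500000, Γ_S=0.714286; launch V₁=2·50/350=0.285714
k=0 src: V=0.2857
k=1 load: inc=0.285714, refl=0.285714·0.500000=0.1429; V=0.000000+0.285714+0.142857=0.4286
k=2 src: inc=0.142857, refl=0.142857·0.714286=0.1020; V=0.285714+0.142857+0.102041=0.5306
k=3 load: inc=0.102041, refl=0.102041·0.500000=0.0510; V=0.428571+0.102041+0.051020=0.5816
k=4 src: inc=0.051020, refl=0.051020·0.714286=0.0364; V=0.530612+0.051020+0.036443=0.6181
k=5 load: inc=0.036443, refl=0.036443·0.500000=0.0182; V=0.581633+0.036443+0.018222=0.6363
k=6 src: inc=0.018222, refl=0.018222·0.714286=0.0130; V=0.618076+0.018222+0.013015=0.6493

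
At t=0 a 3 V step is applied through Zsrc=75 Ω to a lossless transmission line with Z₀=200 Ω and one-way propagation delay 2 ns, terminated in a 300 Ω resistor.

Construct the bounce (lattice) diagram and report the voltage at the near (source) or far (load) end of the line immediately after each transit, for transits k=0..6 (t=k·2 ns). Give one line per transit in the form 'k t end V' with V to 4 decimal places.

Γ_L=0.200000, Γ_S=-0.454545; launch V₁=3·200/275=2.181818
k=0 src: V=2.1818
k=1 load: inc=2.181818, refl=2.181818·0.200000=0.4364; V=0.000000+2.181818+0.436364=2.6182
k=2 src: inc=0.436364, refl=0.436364·-0.454545=-0.1983; V=2.181818+0.436364+-0.198347=2.4198
k=3 load: inc=-0.198347, refl=-0.198347·0.200000=-0.0397; V=2.618182+-0.198347+-0.039669=2.3802
k=4 src: inc=-0.039669, refl=-0.039669·-0.454545=0.0180; V=2.419835+-0.039669+0.018032=2.3982
k=5 load: inc=0.018032, refl=0.018032·0.200000=0.0036; V=2.380165+0.018032+0.003606=2.4018
k=6 src: inc=0.003606, refl=0.003606·-0.454545=-0.0016; V=2.398197+0.003606+-0.001639=2.4002

0 0 source 2.1818
1 2 load 2.6182
2 4 source 2.4198
3 6 load 2.3802
4 8 source 2.3982
5 10 load 2.4018
6 12 source 2.4002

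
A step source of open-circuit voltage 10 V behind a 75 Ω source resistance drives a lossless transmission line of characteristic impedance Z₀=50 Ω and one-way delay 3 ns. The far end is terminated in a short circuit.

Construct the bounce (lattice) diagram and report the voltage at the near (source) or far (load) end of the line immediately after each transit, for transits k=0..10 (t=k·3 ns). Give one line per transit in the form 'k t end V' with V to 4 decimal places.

0 0 source 4.0000
1 3 load 0.0000
2 6 source -0.8000
3 9 load 0.0000
4 12 source 0.1600
5 15 load 0.0000
6 18 source -0.0320
7 21 load 0.0000
8 24 source 0.0064
9 27 load 0.0000
10 30 source -0.0013

Γ_L=-1.000000, Γ_S=0.200000; launch V₁=10·50/125=4.000000
k=0 src: V=4.0000
k=1 load: inc=4.000000, refl=4.000000·-1.000000=-4.0000; V=0.000000+4.000000+-4.000000=0.0000
k=2 src: inc=-4.000000, refl=-4.000000·0.200000=-0.8000; V=4.000000+-4.000000+-0.800000=-0.8000
k=3 load: inc=-0.800000, refl=-0.800000·-1.000000=0.8000; V=0.000000+-0.800000+0.800000=0.0000
k=4 src: inc=0.800000, refl=0.800000·0.200000=0.1600; V=-0.800000+0.800000+0.160000=0.1600
k=5 load: inc=0.160000, refl=0.160000·-1.000000=-0.1600; V=0.000000+0.160000+-0.160000=0.0000
k=6 src: inc=-0.160000, refl=-0.160000·0.200000=-0.0320; V=0.160000+-0.160000+-0.032000=-0.0320
k=7 load: inc=-0.032000, refl=-0.032000·-1.000000=0.0320; V=0.000000+-0.032000+0.032000=0.0000
k=8 src: inc=0.032000, refl=0.032000·0.200000=0.0064; V=-0.032000+0.032000+0.006400=0.0064
k=9 load: inc=0.006400, refl=0.006400·-1.000000=-0.0064; V=0.000000+0.006400+-0.006400=0.0000
k=10 src: inc=-0.006400, refl=-0.006400·0.200000=-0.0013; V=0.006400+-0.006400+-0.001280=-0.0013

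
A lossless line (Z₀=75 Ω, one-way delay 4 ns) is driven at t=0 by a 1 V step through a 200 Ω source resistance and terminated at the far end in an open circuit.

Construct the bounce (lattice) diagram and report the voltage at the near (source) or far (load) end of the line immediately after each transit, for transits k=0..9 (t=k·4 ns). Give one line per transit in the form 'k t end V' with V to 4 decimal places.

Γ_L=1.000000, Γ_S=0.454545; launch V₁=1·75/275=0.272727
k=0 src: V=0.2727
k=1 load: inc=0.272727, refl=0.272727·1.000000=0.2727; V=0.000000+0.272727+0.272727=0.5455
k=2 src: inc=0.272727, refl=0.272727·0.454545=0.1240; V=0.272727+0.272727+0.123967=0.6694
k=3 load: inc=0.123967, refl=0.123967·1.000000=0.1240; V=0.545455+0.123967+0.123967=0.7934
k=4 src: inc=0.123967, refl=0.123967·0.454545=0.0563; V=0.669421+0.123967+0.056349=0.8497
k=5 load: inc=0.056349, refl=0.056349·1.000000=0.0563; V=0.793388+0.056349+0.056349=0.9061
k=6 src: inc=0.056349, refl=0.056349·0.454545=0.0256; V=0.849737+0.056349+0.025613=0.9317
k=7 load: inc=0.025613, refl=0.025613·1.000000=0.0256; V=0.906086+0.025613+0.025613=0.9573
k=8 src: inc=0.025613, refl=0.025613·0.454545=0.0116; V=0.931699+0.025613+0.011642=0.9690
k=9 load: inc=0.011642, refl=0.011642·1.000000=0.0116; V=0.957312+0.011642+0.011642=0.9806

0 0 source 0.2727
1 4 load 0.5455
2 8 source 0.6694
3 12 load 0.7934
4 16 source 0.8497
5 20 load 0.9061
6 24 source 0.9317
7 28 load 0.9573
8 32 source 0.9690
9 36 load 0.9806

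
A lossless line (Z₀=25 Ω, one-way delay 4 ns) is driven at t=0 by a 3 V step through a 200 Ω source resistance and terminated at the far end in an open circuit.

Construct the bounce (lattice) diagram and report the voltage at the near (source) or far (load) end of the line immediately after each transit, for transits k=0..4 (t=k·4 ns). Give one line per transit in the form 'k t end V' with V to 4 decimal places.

Γ_L=1.000000, Γ_S=0.777778; launch V₁=3·25/225=0.333333
k=0 src: V=0.3333
k=1 load: inc=0.333333, refl=0.333333·1.000000=0.3333; V=0.000000+0.333333+0.333333=0.6667
k=2 src: inc=0.333333, refl=0.333333·0.777778=0.2593; V=0.333333+0.333333+0.259259=0.9259
k=3 load: inc=0.259259, refl=0.259259·1.000000=0.2593; V=0.666667+0.259259+0.259259=1.1852
k=4 src: inc=0.259259, refl=0.259259·0.777778=0.2016; V=0.925926+0.259259+0.201646=1.3868

0 0 source 0.3333
1 4 load 0.6667
2 8 source 0.9259
3 12 load 1.1852
4 16 source 1.3868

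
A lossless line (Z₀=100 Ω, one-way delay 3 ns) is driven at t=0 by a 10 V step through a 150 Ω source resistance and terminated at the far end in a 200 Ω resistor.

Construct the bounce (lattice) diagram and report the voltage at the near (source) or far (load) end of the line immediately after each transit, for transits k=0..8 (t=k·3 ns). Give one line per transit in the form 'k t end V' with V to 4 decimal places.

0 0 source 4.0000
1 3 load 5.3333
2 6 source 5.6000
3 9 load 5.6889
4 12 source 5.7067
5 15 load 5.7126
6 18 source 5.7138
7 21 load 5.7142
8 24 source 5.7143

Γ_L=0.333333, Γ_S=0.200000; launch V₁=10·100/250=4.000000
k=0 src: V=4.0000
k=1 load: inc=4.000000, refl=4.000000·0.333333=1.3333; V=0.000000+4.000000+1.333333=5.3333
k=2 src: inc=1.333333, refl=1.333333·0.200000=0.2667; V=4.000000+1.333333+0.266667=5.6000
k=3 load: inc=0.266667, refl=0.266667·0.333333=0.0889; V=5.333333+0.266667+0.088889=5.6889
k=4 src: inc=0.088889, refl=0.088889·0.200000=0.0178; V=5.600000+0.088889+0.017778=5.7067
k=5 load: inc=0.017778, refl=0.017778·0.333333=0.0059; V=5.688889+0.017778+0.005926=5.7126
k=6 src: inc=0.005926, refl=0.005926·0.200000=0.0012; V=5.706667+0.005926+0.001185=5.7138
k=7 load: inc=0.001185, refl=0.001185·0.333333=0.0004; V=5.712593+0.001185+0.000395=5.7142
k=8 src: inc=0.000395, refl=0.000395·0.200000=0.0001; V=5.713778+0.000395+0.000079=5.7143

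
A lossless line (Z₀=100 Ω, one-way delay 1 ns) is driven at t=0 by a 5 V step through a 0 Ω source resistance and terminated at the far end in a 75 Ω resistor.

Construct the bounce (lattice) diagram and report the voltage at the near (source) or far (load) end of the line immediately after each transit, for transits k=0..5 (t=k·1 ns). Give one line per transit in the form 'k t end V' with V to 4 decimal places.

0 0 source 5.0000
1 1 load 4.2857
2 2 source 5.0000
3 3 load 4.8980
4 4 source 5.0000
5 5 load 4.9854

Γ_L=-0.142857, Γ_S=-1.000000; launch V₁=5·100/100=5.000000
k=0 src: V=5.0000
k=1 load: inc=5.000000, refl=5.000000·-0.142857=-0.7143; V=0.000000+5.000000+-0.714286=4.2857
k=2 src: inc=-0.714286, refl=-0.714286·-1.000000=0.7143; V=5.000000+-0.714286+0.714286=5.0000
k=3 load: inc=0.714286, refl=0.714286·-0.142857=-0.1020; V=4.285714+0.714286+-0.102041=4.8980
k=4 src: inc=-0.102041, refl=-0.102041·-1.000000=0.1020; V=5.000000+-0.102041+0.102041=5.0000
k=5 load: inc=0.102041, refl=0.102041·-0.142857=-0.0146; V=4.897959+0.102041+-0.014577=4.9854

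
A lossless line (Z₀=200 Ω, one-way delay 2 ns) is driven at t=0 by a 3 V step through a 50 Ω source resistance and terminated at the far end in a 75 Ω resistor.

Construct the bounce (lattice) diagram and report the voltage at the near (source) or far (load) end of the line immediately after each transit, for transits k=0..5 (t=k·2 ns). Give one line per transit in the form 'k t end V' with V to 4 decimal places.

0 0 source 2.4000
1 2 load 1.3091
2 4 source 1.9636
3 6 load 1.6661
4 8 source 1.8446
5 10 load 1.7635

Γ_L=-0.454545, Γ_S=-0.600000; launch V₁=3·200/250=2.400000
k=0 src: V=2.4000
k=1 load: inc=2.400000, refl=2.400000·-0.454545=-1.0909; V=0.000000+2.400000+-1.090909=1.3091
k=2 src: inc=-1.090909, refl=-1.090909·-0.600000=0.6545; V=2.400000+-1.090909+0.654545=1.9636
k=3 load: inc=0.654545, refl=0.654545·-0.454545=-0.2975; V=1.309091+0.654545+-0.297521=1.6661
k=4 src: inc=-0.297521, refl=-0.297521·-0.600000=0.1785; V=1.963636+-0.297521+0.178512=1.8446
k=5 load: inc=0.178512, refl=0.178512·-0.454545=-0.0811; V=1.666116+0.178512+-0.081142=1.7635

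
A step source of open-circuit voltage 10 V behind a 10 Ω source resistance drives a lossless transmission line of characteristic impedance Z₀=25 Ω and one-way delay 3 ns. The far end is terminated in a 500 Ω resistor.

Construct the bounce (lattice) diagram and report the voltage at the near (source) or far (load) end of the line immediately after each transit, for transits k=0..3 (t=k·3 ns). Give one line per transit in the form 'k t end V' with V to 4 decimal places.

Γ_L=0.904762, Γ_S=-0.428571; launch V₁=10·25/35=7.142857
k=0 src: V=7.1429
k=1 load: inc=7.142857, refl=7.142857·0.904762=6.4626; V=0.000000+7.142857+6.462585=13.6054
k=2 src: inc=6.462585, refl=6.462585·-0.428571=-2.7697; V=7.142857+6.462585+-2.769679=10.8358
k=3 load: inc=-2.769679, refl=-2.769679·0.904762=-2.5059; V=13.605442+-2.769679+-2.505900=8.3299

0 0 source 7.1429
1 3 load 13.6054
2 6 source 10.8358
3 9 load 8.3299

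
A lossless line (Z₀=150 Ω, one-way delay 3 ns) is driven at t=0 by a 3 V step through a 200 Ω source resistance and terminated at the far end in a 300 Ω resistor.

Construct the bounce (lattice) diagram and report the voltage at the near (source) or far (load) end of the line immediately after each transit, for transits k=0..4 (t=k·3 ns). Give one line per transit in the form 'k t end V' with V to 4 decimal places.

0 0 source 1.2857
1 3 load 1.7143
2 6 source 1.7755
3 9 load 1.7959
4 12 source 1.7988

Γ_L=0.333333, Γ_S=0.142857; launch V₁=3·150/350=1.285714
k=0 src: V=1.2857
k=1 load: inc=1.285714, refl=1.285714·0.333333=0.4286; V=0.000000+1.285714+0.428571=1.7143
k=2 src: inc=0.428571, refl=0.428571·0.142857=0.0612; V=1.285714+0.428571+0.061224=1.7755
k=3 load: inc=0.061224, refl=0.061224·0.333333=0.0204; V=1.714286+0.061224+0.020408=1.7959
k=4 src: inc=0.020408, refl=0.020408·0.142857=0.0029; V=1.775510+0.020408+0.002915=1.7988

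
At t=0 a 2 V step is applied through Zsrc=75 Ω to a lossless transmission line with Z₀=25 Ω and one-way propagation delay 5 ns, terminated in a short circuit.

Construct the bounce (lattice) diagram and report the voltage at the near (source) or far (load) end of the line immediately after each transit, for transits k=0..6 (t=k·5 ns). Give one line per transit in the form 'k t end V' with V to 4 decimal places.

Γ_L=-1.000000, Γ_S=0.500000; launch V₁=2·25/100=0.500000
k=0 src: V=0.5000
k=1 load: inc=0.500000, refl=0.500000·-1.000000=-0.5000; V=0.000000+0.500000+-0.500000=0.0000
k=2 src: inc=-0.500000, refl=-0.500000·0.500000=-0.2500; V=0.500000+-0.500000+-0.250000=-0.2500
k=3 load: inc=-0.250000, refl=-0.250000·-1.000000=0.2500; V=0.000000+-0.250000+0.250000=0.0000
k=4 src: inc=0.250000, refl=0.250000·0.500000=0.1250; V=-0.250000+0.250000+0.125000=0.1250
k=5 load: inc=0.125000, refl=0.125000·-1.000000=-0.1250; V=0.000000+0.125000+-0.125000=0.0000
k=6 src: inc=-0.125000, refl=-0.125000·0.500000=-0.0625; V=0.125000+-0.125000+-0.062500=-0.0625

0 0 source 0.5000
1 5 load 0.0000
2 10 source -0.2500
3 15 load 0.0000
4 20 source 0.1250
5 25 load 0.0000
6 30 source -0.0625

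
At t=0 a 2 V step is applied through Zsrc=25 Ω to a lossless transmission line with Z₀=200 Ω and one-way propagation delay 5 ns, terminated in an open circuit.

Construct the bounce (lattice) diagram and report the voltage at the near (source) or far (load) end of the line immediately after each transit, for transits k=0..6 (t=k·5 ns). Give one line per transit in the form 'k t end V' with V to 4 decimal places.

0 0 source 1.7778
1 5 load 3.5556
2 10 source 2.1728
3 15 load 0.7901
4 20 source 1.8656
5 25 load 2.9410
6 30 source 2.1046

Γ_L=1.000000, Γ_S=-0.777778; launch V₁=2·200/225=1.777778
k=0 src: V=1.7778
k=1 load: inc=1.777778, refl=1.777778·1.000000=1.7778; V=0.000000+1.777778+1.777778=3.5556
k=2 src: inc=1.777778, refl=1.777778·-0.777778=-1.3827; V=1.777778+1.777778+-1.382716=2.1728
k=3 load: inc=-1.382716, refl=-1.382716·1.000000=-1.3827; V=3.555556+-1.382716+-1.382716=0.7901
k=4 src: inc=-1.382716, refl=-1.382716·-0.777778=1.0754; V=2.172840+-1.382716+1.075446=1.8656
k=5 load: inc=1.075446, refl=1.075446·1.000000=1.0754; V=0.790123+1.075446+1.075446=2.9410
k=6 src: inc=1.075446, refl=1.075446·-0.777778=-0.8365; V=1.865569+1.075446+-0.836458=2.1046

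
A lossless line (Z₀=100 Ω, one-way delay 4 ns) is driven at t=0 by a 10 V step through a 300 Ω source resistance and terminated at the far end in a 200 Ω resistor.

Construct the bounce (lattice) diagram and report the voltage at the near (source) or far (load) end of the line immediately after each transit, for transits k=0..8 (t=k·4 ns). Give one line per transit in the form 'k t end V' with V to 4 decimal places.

0 0 source 2.5000
1 4 load 3.3333
2 8 source 3.7500
3 12 load 3.8889
4 16 source 3.9583
5 20 load 3.9815
6 24 source 3.9931
7 28 load 3.9969
8 32 source 3.9988

Γ_L=0.333333, Γ_S=0.500000; launch V₁=10·100/400=2.500000
k=0 src: V=2.5000
k=1 load: inc=2.500000, refl=2.500000·0.333333=0.8333; V=0.000000+2.500000+0.833333=3.3333
k=2 src: inc=0.833333, refl=0.833333·0.500000=0.4167; V=2.500000+0.833333+0.416667=3.7500
k=3 load: inc=0.416667, refl=0.416667·0.333333=0.1389; V=3.333333+0.416667+0.138889=3.8889
k=4 src: inc=0.138889, refl=0.138889·0.500000=0.0694; V=3.750000+0.138889+0.069444=3.9583
k=5 load: inc=0.069444, refl=0.069444·0.333333=0.0231; V=3.888889+0.069444+0.023148=3.9815
k=6 src: inc=0.023148, refl=0.023148·0.500000=0.0116; V=3.958333+0.023148+0.011574=3.9931
k=7 load: inc=0.011574, refl=0.011574·0.333333=0.0039; V=3.981481+0.011574+0.003858=3.9969
k=8 src: inc=0.003858, refl=0.003858·0.500000=0.0019; V=3.993056+0.003858+0.001929=3.9988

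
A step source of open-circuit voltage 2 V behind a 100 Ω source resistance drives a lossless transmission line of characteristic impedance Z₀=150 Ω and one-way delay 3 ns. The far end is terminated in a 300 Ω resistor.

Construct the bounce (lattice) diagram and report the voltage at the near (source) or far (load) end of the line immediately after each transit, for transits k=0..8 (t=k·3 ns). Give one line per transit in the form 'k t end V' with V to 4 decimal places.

0 0 source 1.2000
1 3 load 1.6000
2 6 source 1.5200
3 9 load 1.4933
4 12 source 1.4987
5 15 load 1.5004
6 18 source 1.5001
7 21 load 1.5000
8 24 source 1.5000

Γ_L=0.333333, Γ_S=-0.200000; launch V₁=2·150/250=1.200000
k=0 src: V=1.2000
k=1 load: inc=1.200000, refl=1.200000·0.333333=0.4000; V=0.000000+1.200000+0.400000=1.6000
k=2 src: inc=0.400000, refl=0.400000·-0.200000=-0.0800; V=1.200000+0.400000+-0.080000=1.5200
k=3 load: inc=-0.080000, refl=-0.080000·0.333333=-0.0267; V=1.600000+-0.080000+-0.026667=1.4933
k=4 src: inc=-0.026667, refl=-0.026667·-0.200000=0.0053; V=1.520000+-0.026667+0.005333=1.4987
k=5 load: inc=0.005333, refl=0.005333·0.333333=0.0018; V=1.493333+0.005333+0.001778=1.5004
k=6 src: inc=0.001778, refl=0.001778·-0.200000=-0.0004; V=1.498667+0.001778+-0.000356=1.5001
k=7 load: inc=-0.000356, refl=-0.000356·0.333333=-0.0001; V=1.500444+-0.000356+-0.000119=1.5000
k=8 src: inc=-0.000119, refl=-0.000119·-0.200000=0.0000; V=1.500089+-0.000119+0.000024=1.5000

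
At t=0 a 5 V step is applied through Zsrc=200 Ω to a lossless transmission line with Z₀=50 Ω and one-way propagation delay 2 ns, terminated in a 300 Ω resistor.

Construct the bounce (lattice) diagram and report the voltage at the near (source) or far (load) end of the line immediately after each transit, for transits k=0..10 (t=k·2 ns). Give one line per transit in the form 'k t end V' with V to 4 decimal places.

Γ_L=0.714286, Γ_S=0.600000; launch V₁=5·50/250=1.000000
k=0 src: V=1.0000
k=1 load: inc=1.000000, refl=1.000000·0.714286=0.7143; V=0.000000+1.000000+0.714286=1.7143
k=2 src: inc=0.714286, refl=0.714286·0.600000=0.4286; V=1.000000+0.714286+0.428571=2.1429
k=3 load: inc=0.428571, refl=0.428571·0.714286=0.3061; V=1.714286+0.428571+0.306122=2.4490
k=4 src: inc=0.306122, refl=0.306122·0.600000=0.1837; V=2.142857+0.306122+0.183673=2.6327
k=5 load: inc=0.183673, refl=0.183673·0.714286=0.1312; V=2.448980+0.183673+0.131195=2.7638
k=6 src: inc=0.131195, refl=0.131195·0.600000=0.0787; V=2.632653+0.131195+0.078717=2.8426
k=7 load: inc=0.078717, refl=0.078717·0.714286=0.0562; V=2.763848+0.078717+0.056227=2.8988
k=8 src: inc=0.056227, refl=0.056227·0.600000=0.0337; V=2.842566+0.056227+0.033736=2.9325
k=9 load: inc=0.033736, refl=0.033736·0.714286=0.0241; V=2.898792+0.033736+0.024097=2.9566
k=10 src: inc=0.024097, refl=0.024097·0.600000=0.0145; V=2.932528+0.024097+0.014458=2.9711

0 0 source 1.0000
1 2 load 1.7143
2 4 source 2.1429
3 6 load 2.4490
4 8 source 2.6327
5 10 load 2.7638
6 12 source 2.8426
7 14 load 2.8988
8 16 source 2.9325
9 18 load 2.9566
10 20 source 2.9711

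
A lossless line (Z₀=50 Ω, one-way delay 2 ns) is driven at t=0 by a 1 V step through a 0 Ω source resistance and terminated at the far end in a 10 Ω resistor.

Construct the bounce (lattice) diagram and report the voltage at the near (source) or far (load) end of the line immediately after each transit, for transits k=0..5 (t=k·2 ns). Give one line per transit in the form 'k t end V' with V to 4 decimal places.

Γ_L=-0.666667, Γ_S=-1.000000; launch V₁=1·50/50=1.000000
k=0 src: V=1.0000
k=1 load: inc=1.000000, refl=1.000000·-0.666667=-0.6667; V=0.000000+1.000000+-0.666667=0.3333
k=2 src: inc=-0.666667, refl=-0.666667·-1.000000=0.6667; V=1.000000+-0.666667+0.666667=1.0000
k=3 load: inc=0.666667, refl=0.666667·-0.666667=-0.4444; V=0.333333+0.666667+-0.444444=0.5556
k=4 src: inc=-0.444444, refl=-0.444444·-1.000000=0.4444; V=1.000000+-0.444444+0.444444=1.0000
k=5 load: inc=0.444444, refl=0.444444·-0.666667=-0.2963; V=0.555556+0.444444+-0.296296=0.7037

0 0 source 1.0000
1 2 load 0.3333
2 4 source 1.0000
3 6 load 0.5556
4 8 source 1.0000
5 10 load 0.7037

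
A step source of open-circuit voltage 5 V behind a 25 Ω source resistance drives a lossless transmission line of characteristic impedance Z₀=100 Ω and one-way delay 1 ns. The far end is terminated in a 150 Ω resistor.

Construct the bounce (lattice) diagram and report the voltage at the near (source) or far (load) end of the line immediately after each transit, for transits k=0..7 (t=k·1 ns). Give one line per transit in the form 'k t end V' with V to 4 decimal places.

Γ_L=0.200000, Γ_S=-0.600000; launch V₁=5·100/125=4.000000
k=0 src: V=4.0000
k=1 load: inc=4.000000, refl=4.000000·0.200000=0.8000; V=0.000000+4.000000+0.800000=4.8000
k=2 src: inc=0.800000, refl=0.800000·-0.600000=-0.4800; V=4.000000+0.800000+-0.480000=4.3200
k=3 load: inc=-0.480000, refl=-0.480000·0.200000=-0.0960; V=4.800000+-0.480000+-0.096000=4.2240
k=4 src: inc=-0.096000, refl=-0.096000·-0.600000=0.0576; V=4.320000+-0.096000+0.057600=4.2816
k=5 load: inc=0.057600, refl=0.057600·0.200000=0.0115; V=4.224000+0.057600+0.011520=4.2931
k=6 src: inc=0.011520, refl=0.011520·-0.600000=-0.0069; V=4.281600+0.011520+-0.006912=4.2862
k=7 load: inc=-0.006912, refl=-0.006912·0.200000=-0.0014; V=4.293120+-0.006912+-0.001382=4.2848

0 0 source 4.0000
1 1 load 4.8000
2 2 source 4.3200
3 3 load 4.2240
4 4 source 4.2816
5 5 load 4.2931
6 6 source 4.2862
7 7 load 4.2848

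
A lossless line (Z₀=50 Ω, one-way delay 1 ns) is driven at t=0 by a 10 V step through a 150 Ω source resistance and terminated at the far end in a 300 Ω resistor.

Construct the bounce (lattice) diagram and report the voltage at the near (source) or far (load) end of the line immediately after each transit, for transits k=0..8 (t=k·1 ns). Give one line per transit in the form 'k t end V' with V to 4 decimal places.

Γ_L=0.714286, Γ_S=0.500000; launch V₁=10·50/200=2.500000
k=0 src: V=2.5000
k=1 load: inc=2.500000, refl=2.500000·0.714286=1.7857; V=0.000000+2.500000+1.785714=4.2857
k=2 src: inc=1.785714, refl=1.785714·0.500000=0.8929; V=2.500000+1.785714+0.892857=5.1786
k=3 load: inc=0.892857, refl=0.892857·0.714286=0.6378; V=4.285714+0.892857+0.637755=5.8163
k=4 src: inc=0.637755, refl=0.637755·0.500000=0.3189; V=5.178571+0.637755+0.318878=6.1352
k=5 load: inc=0.318878, refl=0.318878·0.714286=0.2278; V=5.816327+0.318878+0.227770=6.3630
k=6 src: inc=0.227770, refl=0.227770·0.500000=0.1139; V=6.135204+0.227770+0.113885=6.4769
k=7 load: inc=0.113885, refl=0.113885·0.714286=0.0813; V=6.362974+0.113885+0.081346=6.5582
k=8 src: inc=0.081346, refl=0.081346·0.500000=0.0407; V=6.476859+0.081346+0.040673=6.5989

0 0 source 2.5000
1 1 load 4.2857
2 2 source 5.1786
3 3 load 5.8163
4 4 source 6.1352
5 5 load 6.3630
6 6 source 6.4769
7 7 load 6.5582
8 8 source 6.5989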